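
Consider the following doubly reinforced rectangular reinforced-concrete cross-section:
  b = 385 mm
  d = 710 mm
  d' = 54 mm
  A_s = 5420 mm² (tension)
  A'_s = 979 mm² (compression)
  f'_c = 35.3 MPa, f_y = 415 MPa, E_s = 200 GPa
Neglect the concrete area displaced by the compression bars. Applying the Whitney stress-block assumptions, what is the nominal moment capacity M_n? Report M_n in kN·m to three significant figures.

M_n ≈ 1430 kN·m

Assume both tension and compression steel yield.
Net tension couple steel: A_s − A'_s = 4441 mm².
a = (A_s − A'_s) f_y / (0.85 f'_c b) = 1843015/(0.85 × 35.3 × 385) = 159.54 mm.
c = a/β₁ = 159.54/0.798 = 199.92 mm; ε'_s = 0.003(c − d')/c = 0.0022 ≥ f_y/E_s = 0.0021, so compression steel does yield.
M_n = (A_s − A'_s) f_y (d − a/2) + A'_s f_y (d − d') = [1843015 × (710 − 79.77) + 406285 × (710 − 54)] × 10⁻⁶ = 1161.52 + 266.52 = 1428.04 kN·m.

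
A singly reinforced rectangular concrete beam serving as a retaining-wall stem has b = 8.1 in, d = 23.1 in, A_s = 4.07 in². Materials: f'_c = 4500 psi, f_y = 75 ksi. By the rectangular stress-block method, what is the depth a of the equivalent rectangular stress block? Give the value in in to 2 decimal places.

T = A_s f_y = 4.07 × 75 = 305.25 kips.
a = T/(0.85 f'_c b) = 305.25/(0.85 × 4.5 × 8.1) = 9.85 in.

a ≈ 9.85 in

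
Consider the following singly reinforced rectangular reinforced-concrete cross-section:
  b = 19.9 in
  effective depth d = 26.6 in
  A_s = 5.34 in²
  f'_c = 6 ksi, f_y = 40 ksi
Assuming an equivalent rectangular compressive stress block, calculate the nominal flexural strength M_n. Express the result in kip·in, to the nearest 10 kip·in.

M_n ≈ 5460 kip·in

T = A_s f_y = 5.34 × 40 = 213.6 kips.
a = T/(0.85 f'_c b) = 213.6/(0.85 × 6 × 19.9) = 2.105 in.
M_n = T(d − a/2) = 213.6 × (26.6 − 1.0525) = 5456.9 kip·in.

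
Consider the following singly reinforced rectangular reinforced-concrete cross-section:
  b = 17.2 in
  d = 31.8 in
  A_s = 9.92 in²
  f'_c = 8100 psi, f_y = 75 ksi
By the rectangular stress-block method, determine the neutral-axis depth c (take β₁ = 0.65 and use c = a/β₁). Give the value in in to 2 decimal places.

T = A_s f_y = 9.92 × 75 = 744 kips.
a = T/(0.85 f'_c b) = 744/(0.85 × 8.1 × 17.2) = 6.2826 in.
With β₁ = 0.65, c = a/β₁ = 6.2826/0.65 = 9.67 in.

c ≈ 9.67 in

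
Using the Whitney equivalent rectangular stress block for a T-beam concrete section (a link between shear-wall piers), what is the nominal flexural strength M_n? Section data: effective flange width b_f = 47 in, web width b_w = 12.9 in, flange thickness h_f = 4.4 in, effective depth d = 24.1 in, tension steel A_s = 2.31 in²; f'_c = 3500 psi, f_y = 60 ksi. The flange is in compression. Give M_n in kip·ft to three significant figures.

Tension: T = A_s f_y = 2.31 × 60 = 138.6 kips.
Try a within the flange: a = T/(0.85 f'_c b_f) = 138.6/(0.85 × 3.5 × 47) = 0.991 in.
Since a = 0.991 ≤ h_f = 4.4 in, the stress block lies entirely in the flange; analyse as a rectangular beam of width b_f.
M_n = T(d − a/2) = 138.6 × (24.1 − 0.4955) = 3271.6 kip·in.
M_n = 3271.6/12 = 272.63 kip·ft.

M_n ≈ 273 kip·ft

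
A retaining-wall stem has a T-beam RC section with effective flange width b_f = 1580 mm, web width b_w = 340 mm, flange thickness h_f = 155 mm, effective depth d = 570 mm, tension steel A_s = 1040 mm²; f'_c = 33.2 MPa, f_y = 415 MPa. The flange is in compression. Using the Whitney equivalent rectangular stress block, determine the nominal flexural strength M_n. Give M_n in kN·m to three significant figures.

Tension: T = A_s f_y = 1040 × 415 = 431600 N.
Try a within the flange: a = T/(0.85 f'_c b_f) = 431600/(0.85 × 33.2 × 1580) = 9.68 mm.
Since a = 9.68 ≤ h_f = 155 mm, the stress block lies entirely in the flange; analyse as a rectangular beam of width b_f.
M_n = T(d − a/2) = 431600 × (570 − 4.84) = 243.92 × 10⁶ N·mm.
M_n = 243.92 kN·m.

M_n ≈ 244 kN·m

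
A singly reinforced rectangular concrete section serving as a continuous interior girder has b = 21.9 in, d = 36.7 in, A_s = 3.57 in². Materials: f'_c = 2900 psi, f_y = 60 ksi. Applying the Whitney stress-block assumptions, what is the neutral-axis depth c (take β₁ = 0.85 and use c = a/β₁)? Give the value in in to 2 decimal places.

T = A_s f_y = 3.57 × 60 = 214.2 kips.
a = T/(0.85 f'_c b) = 214.2/(0.85 × 2.9 × 21.9) = 3.9679 in.
With β₁ = 0.85, c = a/β₁ = 3.9679/0.85 = 4.67 in.

c ≈ 4.67 in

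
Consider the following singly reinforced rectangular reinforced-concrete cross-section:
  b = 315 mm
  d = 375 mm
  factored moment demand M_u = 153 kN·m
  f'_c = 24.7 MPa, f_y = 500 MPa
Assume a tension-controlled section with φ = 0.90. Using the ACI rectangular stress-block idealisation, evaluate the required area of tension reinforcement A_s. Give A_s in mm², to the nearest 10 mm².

M_n = M_u/φ = 153/0.90 = 170 kN·m.
With M_n = 0.85 f'_c a b (d − a/2), solve the quadratic for a:
a = d − √(d² − 2M_n/(0.85 f'_c b)) = 375 − √(375² − 2 × 170×10⁶/(0.85 × 24.7 × 315)) = 76.31 mm.
A_s = 0.85 f'_c a b / f_y = 0.85 × 24.7 × 76.31 × 315 / 500 = 1009.3 mm².

A_s ≈ 1010 mm²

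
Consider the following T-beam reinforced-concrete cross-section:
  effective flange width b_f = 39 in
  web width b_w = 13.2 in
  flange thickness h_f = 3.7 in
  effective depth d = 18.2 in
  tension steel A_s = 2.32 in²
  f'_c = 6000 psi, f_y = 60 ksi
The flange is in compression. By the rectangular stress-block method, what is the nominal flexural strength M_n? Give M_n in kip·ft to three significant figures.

M_n ≈ 207 kip·ft

Tension: T = A_s f_y = 2.32 × 60 = 139.2 kips.
Try a within the flange: a = T/(0.85 f'_c b_f) = 139.2/(0.85 × 6 × 39) = 0.700 in.
Since a = 0.700 ≤ h_f = 3.7 in, the stress block lies entirely in the flange; analyse as a rectangular beam of width b_f.
M_n = T(d − a/2) = 139.2 × (18.2 − 0.35) = 2484.7 kip·in.
M_n = 2484.7/12 = 207.06 kip·ft.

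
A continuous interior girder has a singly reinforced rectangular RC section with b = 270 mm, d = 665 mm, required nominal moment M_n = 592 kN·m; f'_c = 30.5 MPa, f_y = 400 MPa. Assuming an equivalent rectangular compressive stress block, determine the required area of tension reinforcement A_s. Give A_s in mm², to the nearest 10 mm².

A_s ≈ 2490 mm²

With M_n = 0.85 f'_c a b (d − a/2), solve the quadratic for a:
a = d − √(d² − 2M_n/(0.85 f'_c b)) = 665 − √(665² − 2 × 592×10⁶/(0.85 × 30.5 × 270)) = 142.43 mm.
A_s = 0.85 f'_c a b / f_y = 0.85 × 30.5 × 142.43 × 270 / 400 = 2492.4 mm².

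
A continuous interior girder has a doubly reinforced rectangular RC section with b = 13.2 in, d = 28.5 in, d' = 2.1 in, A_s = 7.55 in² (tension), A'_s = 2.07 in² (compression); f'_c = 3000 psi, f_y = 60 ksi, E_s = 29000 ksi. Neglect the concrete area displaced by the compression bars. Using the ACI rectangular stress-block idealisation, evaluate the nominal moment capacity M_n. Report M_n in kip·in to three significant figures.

M_n ≈ 11000 kip·in

Assume both steels yield.
a = (A_s − A'_s) f_y/(0.85 f'_c b) = (7.55 − 2.07) × 60/(0.85 × 3 × 13.2) = 9.768 in.
c = a/β₁ = 9.768/0.85 = 11.492 in; ε'_s = 0.003(c − d')/c = 0.0025 ≥ ε_y = 0.0021, so the compression steel yields.
M_n = (A_s − A'_s) f_y (d − a/2) + A'_s f_y (d − d') = 328.8 × (28.5 − 4.884) + 124.2 × (28.5 − 2.1) = 7764.9 + 3278.9 = 11043.8 kip·in.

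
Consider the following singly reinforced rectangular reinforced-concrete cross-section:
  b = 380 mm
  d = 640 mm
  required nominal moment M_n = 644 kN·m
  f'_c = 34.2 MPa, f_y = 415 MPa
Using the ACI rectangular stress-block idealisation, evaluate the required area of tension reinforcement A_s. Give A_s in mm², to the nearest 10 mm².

A_s ≈ 2630 mm²

With M_n = 0.85 f'_c a b (d − a/2), solve the quadratic for a:
a = d − √(d² − 2M_n/(0.85 f'_c b)) = 640 − √(640² − 2 × 644×10⁶/(0.85 × 34.2 × 380)) = 98.70 mm.
A_s = 0.85 f'_c a b / f_y = 0.85 × 34.2 × 98.70 × 380 / 415 = 2627.2 mm².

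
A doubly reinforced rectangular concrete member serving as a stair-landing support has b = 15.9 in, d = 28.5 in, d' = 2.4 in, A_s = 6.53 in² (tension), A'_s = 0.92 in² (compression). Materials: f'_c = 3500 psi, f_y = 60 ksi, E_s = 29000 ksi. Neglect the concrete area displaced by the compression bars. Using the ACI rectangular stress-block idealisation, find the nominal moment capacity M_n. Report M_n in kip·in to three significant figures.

Assume both steels yield.
a = (A_s − A'_s) f_y/(0.85 f'_c b) = (6.53 − 0.92) × 60/(0.85 × 3.5 × 15.9) = 7.116 in.
c = a/β₁ = 7.116/0.85 = 8.372 in; ε'_s = 0.003(c − d')/c = 0.0021 ≥ ε_y = 0.0021, so the compression steel yields.
M_n = (A_s − A'_s) f_y (d − a/2) + A'_s f_y (d − d') = 336.6 × (28.5 − 3.558) + 55.2 × (28.5 − 2.4) = 8395.5 + 1440.7 = 9836.2 kip·in.

M_n ≈ 9840 kip·in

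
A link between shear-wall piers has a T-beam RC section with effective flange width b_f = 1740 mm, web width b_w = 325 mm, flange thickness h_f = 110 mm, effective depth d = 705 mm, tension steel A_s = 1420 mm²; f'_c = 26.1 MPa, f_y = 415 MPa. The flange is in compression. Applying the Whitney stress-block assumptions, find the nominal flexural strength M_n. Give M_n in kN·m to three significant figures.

Tension: T = A_s f_y = 1420 × 415 = 589300 N.
Try a within the flange: a = T/(0.85 f'_c b_f) = 589300/(0.85 × 26.1 × 1740) = 15.27 mm.
Since a = 15.27 ≤ h_f = 110 mm, the stress block lies entirely in the flange; analyse as a rectangular beam of width b_f.
M_n = T(d − a/2) = 589300 × (705 − 7.635) = 410.96 × 10⁶ N·mm.
M_n = 410.96 kN·m.

M_n ≈ 411 kN·m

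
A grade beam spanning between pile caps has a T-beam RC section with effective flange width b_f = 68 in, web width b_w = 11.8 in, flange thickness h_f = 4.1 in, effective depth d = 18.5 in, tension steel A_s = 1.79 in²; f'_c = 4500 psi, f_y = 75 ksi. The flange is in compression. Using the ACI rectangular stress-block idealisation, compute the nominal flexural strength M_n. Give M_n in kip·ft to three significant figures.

Tension: T = A_s f_y = 1.79 × 75 = 134.25 kips.
Try a within the flange: a = T/(0.85 f'_c b_f) = 134.25/(0.85 × 4.5 × 68) = 0.516 in.
Since a = 0.516 ≤ h_f = 4.1 in, the stress block lies entirely in the flange; analyse as a rectangular beam of width b_f.
M_n = T(d − a/2) = 134.25 × (18.5 − 0.258) = 2449.0 kip·in.
M_n = 2449.0/12 = 204.08 kip·ft.

M_n ≈ 204 kip·ft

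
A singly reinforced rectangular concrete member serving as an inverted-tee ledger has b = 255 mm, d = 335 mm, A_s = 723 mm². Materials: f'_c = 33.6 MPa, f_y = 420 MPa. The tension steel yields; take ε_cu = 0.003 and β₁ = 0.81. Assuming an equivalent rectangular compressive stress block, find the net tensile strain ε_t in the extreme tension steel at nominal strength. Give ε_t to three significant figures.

ε_t ≈ 0.0165

a = A_s f_y/(0.85 f'_c b) = 41.70 mm.
β₁ = 0.81, so c = a/β₁ = 41.70/0.81 = 51.48 mm.
From the linear strain diagram with ε_cu = 0.003: ε_t = 0.003 (d − c)/c = 0.003 × (335 − 51.48)/51.48 = 0.0165.
Since ε_t ≥ 0.005, the section is tension-controlled.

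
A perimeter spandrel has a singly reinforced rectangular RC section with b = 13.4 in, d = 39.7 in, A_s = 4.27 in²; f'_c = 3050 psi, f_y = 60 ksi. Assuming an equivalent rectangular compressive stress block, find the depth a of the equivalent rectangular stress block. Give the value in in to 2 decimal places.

T = A_s f_y = 4.27 × 60 = 256.2 kips.
a = T/(0.85 f'_c b) = 256.2/(0.85 × 3.05 × 13.4) = 7.37 in.

a ≈ 7.37 in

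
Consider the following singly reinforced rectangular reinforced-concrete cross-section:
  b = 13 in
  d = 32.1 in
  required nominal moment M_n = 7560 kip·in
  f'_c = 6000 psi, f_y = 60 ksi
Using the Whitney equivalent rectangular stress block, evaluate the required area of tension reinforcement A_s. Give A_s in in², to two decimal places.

From M_n = 0.85 f'_c a b (d − a/2):
a = d − √(d² − 2M_n/(0.85 f'_c b)) = 32.1 − √(32.1² − 2 × 7560/(0.85 × 6 × 13)) = 3.774 in.
A_s = 0.85 f'_c a b / f_y = 0.85 × 6 × 3.774 × 13 / 60 = 4.170 in².

A_s ≈ 4.17 in²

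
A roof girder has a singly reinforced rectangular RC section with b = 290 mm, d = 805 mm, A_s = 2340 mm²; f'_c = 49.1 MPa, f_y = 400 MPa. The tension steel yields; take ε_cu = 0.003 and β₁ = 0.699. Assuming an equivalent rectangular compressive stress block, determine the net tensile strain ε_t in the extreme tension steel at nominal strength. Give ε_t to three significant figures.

ε_t ≈ 0.0188

a = A_s f_y/(0.85 f'_c b) = 77.34 mm.
β₁ = 0.699, so c = a/β₁ = 77.34/0.699 = 110.64 mm.
From the linear strain diagram with ε_cu = 0.003: ε_t = 0.003 (d − c)/c = 0.003 × (805 − 110.64)/110.64 = 0.0188.
Since ε_t ≥ 0.005, the section is tension-controlled.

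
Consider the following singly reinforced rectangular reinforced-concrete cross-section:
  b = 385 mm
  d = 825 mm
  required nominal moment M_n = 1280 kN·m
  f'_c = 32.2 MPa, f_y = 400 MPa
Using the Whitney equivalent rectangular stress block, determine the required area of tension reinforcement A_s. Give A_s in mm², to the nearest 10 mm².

A_s ≈ 4310 mm²

With M_n = 0.85 f'_c a b (d − a/2), solve the quadratic for a:
a = d − √(d² − 2M_n/(0.85 f'_c b)) = 825 − √(825² − 2 × 1280×10⁶/(0.85 × 32.2 × 385)) = 163.42 mm.
A_s = 0.85 f'_c a b / f_y = 0.85 × 32.2 × 163.42 × 385 / 400 = 4305.1 mm².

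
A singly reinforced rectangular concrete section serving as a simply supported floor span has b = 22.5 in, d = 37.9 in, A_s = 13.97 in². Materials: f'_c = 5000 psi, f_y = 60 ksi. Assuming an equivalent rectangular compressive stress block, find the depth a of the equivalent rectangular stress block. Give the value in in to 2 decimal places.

a ≈ 8.77 in

T = A_s f_y = 13.97 × 60 = 838.2 kips.
a = T/(0.85 f'_c b) = 838.2/(0.85 × 5 × 22.5) = 8.77 in.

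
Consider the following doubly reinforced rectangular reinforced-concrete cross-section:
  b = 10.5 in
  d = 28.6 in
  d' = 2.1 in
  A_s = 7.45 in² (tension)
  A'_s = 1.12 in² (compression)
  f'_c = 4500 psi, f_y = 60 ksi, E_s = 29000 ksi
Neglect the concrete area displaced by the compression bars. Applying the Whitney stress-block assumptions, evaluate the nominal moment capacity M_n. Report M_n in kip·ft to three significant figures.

M_n ≈ 904 kip·ft

Assume both steels yield.
a = (A_s − A'_s) f_y/(0.85 f'_c b) = (7.45 − 1.12) × 60/(0.85 × 4.5 × 10.5) = 9.457 in.
c = a/β₁ = 9.457/0.825 = 11.463 in; ε'_s = 0.003(c − d')/c = 0.0025 ≥ ε_y = 0.0021, so the compression steel yields.
M_n = (A_s − A'_s) f_y (d − a/2) + A'_s f_y (d − d') = 379.8 × (28.6 − 4.7285) + 67.2 × (28.6 − 2.1) = 9066.4 + 1780.8 = 10847.2 kip·in = 10847.2/12 = 903.93 kip·ft.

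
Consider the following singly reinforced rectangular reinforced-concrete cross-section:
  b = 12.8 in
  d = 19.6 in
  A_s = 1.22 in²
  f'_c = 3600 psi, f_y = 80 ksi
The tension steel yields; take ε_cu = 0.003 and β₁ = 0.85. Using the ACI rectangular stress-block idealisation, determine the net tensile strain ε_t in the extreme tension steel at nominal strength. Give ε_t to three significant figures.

a = A_s f_y/(0.85 f'_c b) = 2.492 in.
β₁ = 0.85, so c = a/β₁ = 2.492/0.85 = 2.932 in.
From the linear strain diagram with ε_cu = 0.003: ε_t = 0.003 (d − c)/c = 0.003 × (19.6 − 2.932)/2.932 = 0.0171.
Since ε_t ≥ 0.005, the section is tension-controlled.

ε_t ≈ 0.0171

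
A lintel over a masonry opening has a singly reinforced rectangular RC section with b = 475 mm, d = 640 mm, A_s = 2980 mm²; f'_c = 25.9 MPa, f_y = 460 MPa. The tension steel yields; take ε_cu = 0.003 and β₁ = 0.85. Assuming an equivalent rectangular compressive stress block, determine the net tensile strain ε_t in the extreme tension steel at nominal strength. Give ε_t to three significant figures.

a = A_s f_y/(0.85 f'_c b) = 131.09 mm.
β₁ = 0.85, so c = a/β₁ = 131.09/0.85 = 154.22 mm.
From the linear strain diagram with ε_cu = 0.003: ε_t = 0.003 (d − c)/c = 0.003 × (640 − 154.22)/154.22 = 0.00945.
Since ε_t ≥ 0.005, the section is tension-controlled.

ε_t ≈ 0.00945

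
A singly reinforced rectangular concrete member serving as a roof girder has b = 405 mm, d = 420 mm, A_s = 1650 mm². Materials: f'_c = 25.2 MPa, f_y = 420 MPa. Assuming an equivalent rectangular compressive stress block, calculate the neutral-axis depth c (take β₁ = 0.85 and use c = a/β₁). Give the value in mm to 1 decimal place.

T = A_s f_y = 1650 × 420 = 693000 N = 693 kN.
Setting C = 0.85 f'_c a b equal to T: a = 693000/(0.85 × 25.2 × 405) = 79.884 mm.
With β₁ = 0.85, c = a/β₁ = 79.884/0.85 = 94.0 mm.

c ≈ 94.0 mm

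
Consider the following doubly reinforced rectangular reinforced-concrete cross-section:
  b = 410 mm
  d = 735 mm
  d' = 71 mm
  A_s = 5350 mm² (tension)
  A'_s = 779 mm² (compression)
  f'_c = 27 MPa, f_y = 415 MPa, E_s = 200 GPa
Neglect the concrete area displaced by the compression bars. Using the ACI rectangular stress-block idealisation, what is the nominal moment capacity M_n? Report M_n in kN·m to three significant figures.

M_n ≈ 1420 kN·m

Assume both tension and compression steel yield.
Net tension couple steel: A_s − A'_s = 4571 mm².
a = (A_s − A'_s) f_y / (0.85 f'_c b) = 1896965/(0.85 × 27 × 410) = 201.60 mm.
c = a/β₁ = 201.60/0.85 = 237.18 mm; ε'_s = 0.003(c − d')/c = 0.0021 ≥ f_y/E_s = 0.0021, so compression steel does yield.
M_n = (A_s − A'_s) f_y (d − a/2) + A'_s f_y (d − d') = [1896965 × (735 − 100.8) + 323285 × (735 − 71)] × 10⁻⁶ = 1203.06 + 214.66 = 1417.72 kN·m.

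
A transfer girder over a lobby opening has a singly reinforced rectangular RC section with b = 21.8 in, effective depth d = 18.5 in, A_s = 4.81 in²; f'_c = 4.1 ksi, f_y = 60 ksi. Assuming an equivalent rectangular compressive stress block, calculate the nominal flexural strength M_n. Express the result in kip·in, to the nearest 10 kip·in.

T = A_s f_y = 4.81 × 60 = 288.6 kips.
a = T/(0.85 f'_c b) = 288.6/(0.85 × 4.1 × 21.8) = 3.799 in.
M_n = T(d − a/2) = 288.6 × (18.5 − 1.8995) = 4790.9 kip·in.

M_n ≈ 4790 kip·in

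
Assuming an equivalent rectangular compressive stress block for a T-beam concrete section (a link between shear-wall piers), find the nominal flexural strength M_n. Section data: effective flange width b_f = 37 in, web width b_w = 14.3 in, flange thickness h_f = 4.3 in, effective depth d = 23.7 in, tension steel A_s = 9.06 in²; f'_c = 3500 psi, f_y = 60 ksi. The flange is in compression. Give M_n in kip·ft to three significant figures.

Tension: T = A_s f_y = 9.06 × 60 = 543.6 kips.
Try a within the flange: a = T/(0.85 f'_c b_f) = 543.6/(0.85 × 3.5 × 37) = 4.938 in.
a = 4.938 > h_f = 4.3 in: the block extends into the web. Split into flange-overhang and web parts.
C_f = 0.85 f'_c (b_f − b_w) h_f = 0.85 × 3.5 × (37 − 14.3) × 4.3 = 290.4 kips.
Remaining web compression depth: a_w = (T − C_f)/(0.85 f'_c b_w) = (543.6 − 290.4)/(0.85 × 3.5 × 14.3) = 5.952 in.
M_n = C_f(d − h_f/2) + (T − C_f)(d − a_w/2) = 290.4 × (23.7 − 2.15) + 253.2 × (23.7 − 2.976) = 6258.1 + 5247.3 = 11505.4 kip·in.
M_n = 11505.4/12 = 958.78 kip·ft.

M_n ≈ 959 kip·ft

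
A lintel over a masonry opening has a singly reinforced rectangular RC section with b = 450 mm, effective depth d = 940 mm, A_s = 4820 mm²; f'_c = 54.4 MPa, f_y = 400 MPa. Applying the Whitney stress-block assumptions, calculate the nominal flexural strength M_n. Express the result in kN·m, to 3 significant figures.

T = A_s f_y = 4820 × 400 = 1928000 N = 1928 kN.
From C = T: a = T/(0.85 f'_c b) = 1928000/(0.85 × 54.4 × 450) = 92.66 mm.
M_n = T(d − a/2) = 1928 kN × (940 − 46.33) mm = 1723.00 kN·m.

M_n ≈ 1720 kN·m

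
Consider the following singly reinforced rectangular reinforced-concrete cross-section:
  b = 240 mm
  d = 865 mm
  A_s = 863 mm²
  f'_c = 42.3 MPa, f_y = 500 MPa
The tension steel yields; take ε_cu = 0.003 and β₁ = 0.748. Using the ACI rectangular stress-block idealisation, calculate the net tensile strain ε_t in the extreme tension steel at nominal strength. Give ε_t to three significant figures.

a = A_s f_y/(0.85 f'_c b) = 50.00 mm.
β₁ = 0.748, so c = a/β₁ = 50.00/0.748 = 66.84 mm.
From the linear strain diagram with ε_cu = 0.003: ε_t = 0.003 (d − c)/c = 0.003 × (865 − 66.84)/66.84 = 0.0358.
Since ε_t ≥ 0.005, the section is tension-controlled.

ε_t ≈ 0.0358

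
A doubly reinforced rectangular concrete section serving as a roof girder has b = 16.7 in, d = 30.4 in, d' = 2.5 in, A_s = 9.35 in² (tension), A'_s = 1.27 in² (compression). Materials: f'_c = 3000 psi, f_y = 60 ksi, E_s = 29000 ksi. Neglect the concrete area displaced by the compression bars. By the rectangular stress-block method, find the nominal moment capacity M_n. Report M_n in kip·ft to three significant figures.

M_n ≈ 1180 kip·ft

Assume both steels yield.
a = (A_s − A'_s) f_y/(0.85 f'_c b) = (9.35 − 1.27) × 60/(0.85 × 3 × 16.7) = 11.384 in.
c = a/β₁ = 11.384/0.85 = 13.393 in; ε'_s = 0.003(c − d')/c = 0.0024 ≥ ε_y = 0.0021, so the compression steel yields.
M_n = (A_s − A'_s) f_y (d − a/2) + A'_s f_y (d − d') = 484.8 × (30.4 − 5.692) + 76.2 × (30.4 − 2.5) = 11978.4 + 2126.0 = 14104.4 kip·in = 14104.4/12 = 1175.37 kip·ft.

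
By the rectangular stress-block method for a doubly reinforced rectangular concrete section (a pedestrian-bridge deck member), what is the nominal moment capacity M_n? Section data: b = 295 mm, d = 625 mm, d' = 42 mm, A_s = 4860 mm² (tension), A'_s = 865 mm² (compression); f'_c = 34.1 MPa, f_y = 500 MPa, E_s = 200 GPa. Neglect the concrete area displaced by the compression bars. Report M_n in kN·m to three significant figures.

M_n ≈ 1270 kN·m

Assume both tension and compression steel yield.
Net tension couple steel: A_s − A'_s = 3995 mm².
a = (A_s − A'_s) f_y / (0.85 f'_c b) = 1997500/(0.85 × 34.1 × 295) = 233.61 mm.
c = a/β₁ = 233.61/0.806 = 289.84 mm; ε'_s = 0.003(c − d')/c = 0.0026 ≥ f_y/E_s = 0.0025, so compression steel does yield.
M_n = (A_s − A'_s) f_y (d − a/2) + A'_s f_y (d − d') = [1997500 × (625 − 116.805) + 432500 × (625 − 42)] × 10⁻⁶ = 1015.12 + 252.15 = 1267.27 kN·m.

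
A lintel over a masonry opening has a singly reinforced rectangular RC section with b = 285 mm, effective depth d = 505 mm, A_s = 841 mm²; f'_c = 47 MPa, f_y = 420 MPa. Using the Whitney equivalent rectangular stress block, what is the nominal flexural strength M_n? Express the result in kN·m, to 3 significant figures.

M_n ≈ 173 kN·m

T = A_s f_y = 841 × 420 = 353220 N = 353.22 kN.
From C = T: a = T/(0.85 f'_c b) = 353220/(0.85 × 47 × 285) = 31.02 mm.
M_n = T(d − a/2) = 353.22 kN × (505 − 15.51) mm = 172.90 kN·m.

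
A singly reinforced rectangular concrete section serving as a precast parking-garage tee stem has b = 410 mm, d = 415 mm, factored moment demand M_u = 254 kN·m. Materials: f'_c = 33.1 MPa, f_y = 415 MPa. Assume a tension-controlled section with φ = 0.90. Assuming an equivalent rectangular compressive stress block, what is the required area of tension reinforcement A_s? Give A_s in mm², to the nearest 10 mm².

M_n = M_u/φ = 254/0.90 = 282.222 kN·m.
With M_n = 0.85 f'_c a b (d − a/2), solve the quadratic for a:
a = d − √(d² − 2M_n/(0.85 f'_c b)) = 415 − √(415² − 2 × 282.222×10⁶/(0.85 × 33.1 × 410)) = 63.87 mm.
A_s = 0.85 f'_c a b / f_y = 0.85 × 33.1 × 63.87 × 410 / 415 = 1775.3 mm².

A_s ≈ 1780 mm²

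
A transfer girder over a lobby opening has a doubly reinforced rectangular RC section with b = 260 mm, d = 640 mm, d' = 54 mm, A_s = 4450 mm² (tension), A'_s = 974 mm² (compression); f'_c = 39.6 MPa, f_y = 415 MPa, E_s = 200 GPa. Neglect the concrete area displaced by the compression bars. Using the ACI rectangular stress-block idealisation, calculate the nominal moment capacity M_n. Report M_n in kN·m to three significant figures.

M_n ≈ 1040 kN·m

Assume both tension and compression steel yield.
Net tension couple steel: A_s − A'_s = 3476 mm².
a = (A_s − A'_s) f_y / (0.85 f'_c b) = 1442540/(0.85 × 39.6 × 260) = 164.83 mm.
c = a/β₁ = 164.83/0.767 = 214.90 mm; ε'_s = 0.003(c − d')/c = 0.0022 ≥ f_y/E_s = 0.0021, so compression steel does yield.
M_n = (A_s − A'_s) f_y (d − a/2) + A'_s f_y (d − d') = [1442540 × (640 − 82.415) + 404210 × (640 − 54)] × 10⁻⁶ = 804.34 + 236.87 = 1041.21 kN·m.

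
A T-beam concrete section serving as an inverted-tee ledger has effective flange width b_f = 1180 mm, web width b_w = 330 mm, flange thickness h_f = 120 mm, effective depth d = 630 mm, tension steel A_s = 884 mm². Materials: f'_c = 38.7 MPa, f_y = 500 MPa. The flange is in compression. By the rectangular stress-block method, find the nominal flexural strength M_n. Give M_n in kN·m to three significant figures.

Tension: T = A_s f_y = 884 × 500 = 442000 N.
Try a within the flange: a = T/(0.85 f'_c b_f) = 442000/(0.85 × 38.7 × 1180) = 11.39 mm.
Since a = 11.39 ≤ h_f = 120 mm, the stress block lies entirely in the flange; analyse as a rectangular beam of width b_f.
M_n = T(d − a/2) = 442000 × (630 − 5.695) = 275.94 × 10⁶ N·mm.
M_n = 275.94 kN·m.

M_n ≈ 276 kN·m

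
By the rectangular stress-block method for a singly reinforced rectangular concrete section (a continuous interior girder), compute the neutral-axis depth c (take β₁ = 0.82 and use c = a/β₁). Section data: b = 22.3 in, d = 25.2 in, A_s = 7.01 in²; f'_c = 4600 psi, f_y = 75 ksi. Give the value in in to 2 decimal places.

c ≈ 7.35 in

T = A_s f_y = 7.01 × 75 = 525.75 kips.
a = T/(0.85 f'_c b) = 525.75/(0.85 × 4.6 × 22.3) = 6.0297 in.
With β₁ = 0.82, c = a/β₁ = 6.0297/0.82 = 7.35 in.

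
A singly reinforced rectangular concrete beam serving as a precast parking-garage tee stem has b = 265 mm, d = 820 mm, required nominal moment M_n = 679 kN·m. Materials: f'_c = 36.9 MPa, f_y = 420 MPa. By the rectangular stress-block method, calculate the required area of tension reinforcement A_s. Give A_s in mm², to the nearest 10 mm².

A_s ≈ 2110 mm²

With M_n = 0.85 f'_c a b (d − a/2), solve the quadratic for a:
a = d − √(d² − 2M_n/(0.85 f'_c b)) = 820 − √(820² − 2 × 679×10⁶/(0.85 × 36.9 × 265)) = 106.55 mm.
A_s = 0.85 f'_c a b / f_y = 0.85 × 36.9 × 106.55 × 265 / 420 = 2108.6 mm².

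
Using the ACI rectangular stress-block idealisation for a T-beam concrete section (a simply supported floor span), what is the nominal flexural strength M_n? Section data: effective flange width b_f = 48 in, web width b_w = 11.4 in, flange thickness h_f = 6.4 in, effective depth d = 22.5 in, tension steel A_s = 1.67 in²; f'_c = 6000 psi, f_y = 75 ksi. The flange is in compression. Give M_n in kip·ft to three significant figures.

Tension: T = A_s f_y = 1.67 × 75 = 125.25 kips.
Try a within the flange: a = T/(0.85 f'_c b_f) = 125.25/(0.85 × 6 × 48) = 0.512 in.
Since a = 0.512 ≤ h_f = 6.4 in, the stress block lies entirely in the flange; analyse as a rectangular beam of width b_f.
M_n = T(d − a/2) = 125.25 × (22.5 − 0.256) = 2786.1 kip·in.
M_n = 2786.1/12 = 232.18 kip·ft.

M_n ≈ 232 kip·ft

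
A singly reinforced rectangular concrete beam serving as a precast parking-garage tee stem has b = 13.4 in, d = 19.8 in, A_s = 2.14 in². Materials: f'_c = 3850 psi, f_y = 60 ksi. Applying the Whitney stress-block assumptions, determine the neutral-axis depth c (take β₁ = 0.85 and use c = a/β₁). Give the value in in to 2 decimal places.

T = A_s f_y = 2.14 × 60 = 128.4 kips.
a = T/(0.85 f'_c b) = 128.4/(0.85 × 3.85 × 13.4) = 2.9281 in.
With β₁ = 0.85, c = a/β₁ = 2.9281/0.85 = 3.44 in.

c ≈ 3.44 in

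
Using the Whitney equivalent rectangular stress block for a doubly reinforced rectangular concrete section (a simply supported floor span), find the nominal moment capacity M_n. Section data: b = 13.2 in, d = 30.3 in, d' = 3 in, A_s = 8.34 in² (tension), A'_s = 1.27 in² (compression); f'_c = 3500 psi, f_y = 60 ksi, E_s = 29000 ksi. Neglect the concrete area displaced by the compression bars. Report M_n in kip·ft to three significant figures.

M_n ≈ 1050 kip·ft

Assume both steels yield.
a = (A_s − A'_s) f_y/(0.85 f'_c b) = (8.34 − 1.27) × 60/(0.85 × 3.5 × 13.2) = 10.802 in.
c = a/β₁ = 10.802/0.85 = 12.708 in; ε'_s = 0.003(c − d')/c = 0.0023 ≥ ε_y = 0.0021, so the compression steel yields.
M_n = (A_s − A'_s) f_y (d − a/2) + A'_s f_y (d − d') = 424.2 × (30.3 − 5.401) + 76.2 × (30.3 − 3) = 10562.2 + 2080.3 = 12642.5 kip·in = 12642.5/12 = 1053.54 kip·ft.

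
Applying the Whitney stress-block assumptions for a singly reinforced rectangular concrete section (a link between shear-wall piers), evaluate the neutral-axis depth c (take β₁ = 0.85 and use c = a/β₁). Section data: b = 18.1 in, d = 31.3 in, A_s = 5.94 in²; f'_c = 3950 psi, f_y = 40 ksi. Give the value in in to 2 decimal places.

c ≈ 4.60 in

T = A_s f_y = 5.94 × 40 = 237.6 kips.
a = T/(0.85 f'_c b) = 237.6/(0.85 × 3.95 × 18.1) = 3.9098 in.
With β₁ = 0.85, c = a/β₁ = 3.9098/0.85 = 4.60 in.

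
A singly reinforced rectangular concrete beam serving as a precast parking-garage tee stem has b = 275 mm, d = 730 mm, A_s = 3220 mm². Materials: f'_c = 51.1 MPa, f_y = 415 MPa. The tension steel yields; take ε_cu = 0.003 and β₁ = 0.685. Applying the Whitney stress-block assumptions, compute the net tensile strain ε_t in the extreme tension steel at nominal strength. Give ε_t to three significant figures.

ε_t ≈ 0.0104

a = A_s f_y/(0.85 f'_c b) = 111.87 mm.
β₁ = 0.685, so c = a/β₁ = 111.87/0.685 = 163.31 mm.
From the linear strain diagram with ε_cu = 0.003: ε_t = 0.003 (d − c)/c = 0.003 × (730 − 163.31)/163.31 = 0.0104.
Since ε_t ≥ 0.005, the section is tension-controlled.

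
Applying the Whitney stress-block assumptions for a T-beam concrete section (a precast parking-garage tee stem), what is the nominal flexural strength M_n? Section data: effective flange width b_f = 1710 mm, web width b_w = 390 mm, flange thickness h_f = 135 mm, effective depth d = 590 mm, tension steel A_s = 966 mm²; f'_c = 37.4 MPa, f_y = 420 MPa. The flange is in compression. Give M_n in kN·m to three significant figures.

Tension: T = A_s f_y = 966 × 420 = 405720 N.
Try a within the flange: a = T/(0.85 f'_c b_f) = 405720/(0.85 × 37.4 × 1710) = 7.46 mm.
Since a = 7.46 ≤ h_f = 135 mm, the stress block lies entirely in the flange; analyse as a rectangular beam of width b_f.
M_n = T(d − a/2) = 405720 × (590 − 3.73) = 237.86 × 10⁶ N·mm.
M_n = 237.86 kN·m.

M_n ≈ 238 kN·m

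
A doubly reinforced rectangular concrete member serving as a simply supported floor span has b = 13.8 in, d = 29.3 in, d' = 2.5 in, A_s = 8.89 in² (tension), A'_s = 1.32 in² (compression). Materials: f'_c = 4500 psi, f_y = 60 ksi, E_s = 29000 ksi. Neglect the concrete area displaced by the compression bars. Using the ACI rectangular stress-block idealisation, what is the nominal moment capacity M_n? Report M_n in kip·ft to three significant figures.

M_n ≈ 1120 kip·ft

Assume both steels yield.
a = (A_s − A'_s) f_y/(0.85 f'_c b) = (8.89 − 1.32) × 60/(0.85 × 4.5 × 13.8) = 8.605 in.
c = a/β₁ = 8.605/0.825 = 10.430 in; ε'_s = 0.003(c − d')/c = 0.0023 ≥ ε_y = 0.0021, so the compression steel yields.
M_n = (A_s − A'_s) f_y (d − a/2) + A'_s f_y (d − d') = 454.2 × (29.3 − 4.3025) + 79.2 × (29.3 − 2.5) = 11353.9 + 2122.6 = 13476.5 kip·in = 13476.5/12 = 1123.04 kip·ft.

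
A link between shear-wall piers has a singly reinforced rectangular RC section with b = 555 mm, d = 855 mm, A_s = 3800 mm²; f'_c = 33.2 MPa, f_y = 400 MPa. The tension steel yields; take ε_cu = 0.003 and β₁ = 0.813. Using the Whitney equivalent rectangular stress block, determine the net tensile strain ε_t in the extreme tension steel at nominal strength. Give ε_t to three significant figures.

a = A_s f_y/(0.85 f'_c b) = 97.05 mm.
β₁ = 0.813, so c = a/β₁ = 97.05/0.813 = 119.37 mm.
From the linear strain diagram with ε_cu = 0.003: ε_t = 0.003 (d − c)/c = 0.003 × (855 − 119.37)/119.37 = 0.0185.
Since ε_t ≥ 0.005, the section is tension-controlled.

ε_t ≈ 0.0185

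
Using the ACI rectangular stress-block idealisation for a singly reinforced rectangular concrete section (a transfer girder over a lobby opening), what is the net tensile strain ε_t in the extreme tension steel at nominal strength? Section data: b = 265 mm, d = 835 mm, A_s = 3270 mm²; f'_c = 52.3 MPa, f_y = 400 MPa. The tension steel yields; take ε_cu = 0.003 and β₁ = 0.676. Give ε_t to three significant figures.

a = A_s f_y/(0.85 f'_c b) = 111.03 mm.
β₁ = 0.676, so c = a/β₁ = 111.03/0.676 = 164.25 mm.
From the linear strain diagram with ε_cu = 0.003: ε_t = 0.003 (d − c)/c = 0.003 × (835 − 164.25)/164.25 = 0.0123.
Since ε_t ≥ 0.005, the section is tension-controlled.

ε_t ≈ 0.0123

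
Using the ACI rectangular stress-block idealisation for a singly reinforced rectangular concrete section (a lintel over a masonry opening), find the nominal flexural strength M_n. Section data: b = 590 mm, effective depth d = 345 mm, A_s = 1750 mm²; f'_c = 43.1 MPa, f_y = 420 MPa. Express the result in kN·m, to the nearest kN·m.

M_n ≈ 241 kN·m

T = A_s f_y = 1750 × 420 = 735000 N = 735 kN.
From C = T: a = T/(0.85 f'_c b) = 735000/(0.85 × 43.1 × 590) = 34.00 mm.
M_n = T(d − a/2) = 735 kN × (345 − 17) mm = 241.08 kN·m.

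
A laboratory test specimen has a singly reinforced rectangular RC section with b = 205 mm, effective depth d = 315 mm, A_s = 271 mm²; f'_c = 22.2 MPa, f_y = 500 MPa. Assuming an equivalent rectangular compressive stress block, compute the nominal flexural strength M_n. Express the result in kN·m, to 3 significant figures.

M_n ≈ 40.3 kN·m

T = A_s f_y = 271 × 500 = 135500 N = 135.5 kN.
From C = T: a = T/(0.85 f'_c b) = 135500/(0.85 × 22.2 × 205) = 35.03 mm.
M_n = T(d − a/2) = 135.5 kN × (315 − 17.515) mm = 40.31 kN·m.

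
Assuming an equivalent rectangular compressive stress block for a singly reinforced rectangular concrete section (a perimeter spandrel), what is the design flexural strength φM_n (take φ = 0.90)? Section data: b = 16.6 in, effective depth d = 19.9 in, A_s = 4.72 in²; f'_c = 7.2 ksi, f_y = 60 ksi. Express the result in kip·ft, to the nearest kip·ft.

φM_n ≈ 393 kip·ft

T = A_s f_y = 4.72 × 60 = 283.2 kips.
a = T/(0.85 f'_c b) = 283.2/(0.85 × 7.2 × 16.6) = 2.788 in.
M_n = T(d − a/2) = 283.2 × (19.9 − 1.394) = 5240.9 kip·in = 5240.9/12 = 436.74 kip·ft.
φM_n = 0.90 × 436.74 = 393.07 kip·ft.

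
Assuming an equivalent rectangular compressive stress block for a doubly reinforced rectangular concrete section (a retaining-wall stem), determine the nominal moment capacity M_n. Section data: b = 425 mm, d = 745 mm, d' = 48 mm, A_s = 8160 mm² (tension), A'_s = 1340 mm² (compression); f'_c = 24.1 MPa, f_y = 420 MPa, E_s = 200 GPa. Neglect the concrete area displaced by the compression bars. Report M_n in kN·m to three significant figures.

M_n ≈ 2060 kN·m

Assume both tension and compression steel yield.
Net tension couple steel: A_s − A'_s = 6820 mm².
a = (A_s − A'_s) f_y / (0.85 f'_c b) = 2864400/(0.85 × 24.1 × 425) = 329.01 mm.
c = a/β₁ = 329.01/0.85 = 387.07 mm; ε'_s = 0.003(c − d')/c = 0.0026 ≥ f_y/E_s = 0.0021, so compression steel does yield.
M_n = (A_s − A'_s) f_y (d − a/2) + A'_s f_y (d − d') = [2864400 × (745 − 164.505) + 562800 × (745 − 48)] × 10⁻⁶ = 1662.77 + 392.27 = 2055.04 kN·m.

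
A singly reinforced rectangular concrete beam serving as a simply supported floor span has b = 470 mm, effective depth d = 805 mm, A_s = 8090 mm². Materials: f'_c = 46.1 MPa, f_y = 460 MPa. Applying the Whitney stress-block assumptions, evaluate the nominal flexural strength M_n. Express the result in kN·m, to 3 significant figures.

M_n ≈ 2620 kN·m

T = A_s f_y = 8090 × 460 = 3721400 N = 3721.4 kN.
From C = T: a = T/(0.85 f'_c b) = 3721400/(0.85 × 46.1 × 470) = 202.06 mm.
M_n = T(d − a/2) = 3721.4 kN × (805 − 101.03) mm = 2619.75 kN·m.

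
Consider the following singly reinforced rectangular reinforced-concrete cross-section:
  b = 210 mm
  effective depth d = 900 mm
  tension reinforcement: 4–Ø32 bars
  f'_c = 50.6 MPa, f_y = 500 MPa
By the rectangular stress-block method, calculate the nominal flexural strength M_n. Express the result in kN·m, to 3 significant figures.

M_n ≈ 1300 kN·m

A_s = 4 × 804 = 3216 mm².
T = A_s f_y = 3216 × 500 = 1608000 N = 1608 kN.
From C = T: a = T/(0.85 f'_c b) = 1608000/(0.85 × 50.6 × 210) = 178.03 mm.
M_n = T(d − a/2) = 1608 kN × (900 − 89.015) mm = 1304.06 kN·m.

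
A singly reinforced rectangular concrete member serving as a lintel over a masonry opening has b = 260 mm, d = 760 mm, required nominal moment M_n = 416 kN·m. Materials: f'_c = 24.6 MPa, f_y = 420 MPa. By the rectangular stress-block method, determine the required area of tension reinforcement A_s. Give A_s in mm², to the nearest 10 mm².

With M_n = 0.85 f'_c a b (d − a/2), solve the quadratic for a:
a = d − √(d² − 2M_n/(0.85 f'_c b)) = 760 − √(760² − 2 × 416×10⁶/(0.85 × 24.6 × 260)) = 108.41 mm.
A_s = 0.85 f'_c a b / f_y = 0.85 × 24.6 × 108.41 × 260 / 420 = 1403.3 mm².

A_s ≈ 1400 mm²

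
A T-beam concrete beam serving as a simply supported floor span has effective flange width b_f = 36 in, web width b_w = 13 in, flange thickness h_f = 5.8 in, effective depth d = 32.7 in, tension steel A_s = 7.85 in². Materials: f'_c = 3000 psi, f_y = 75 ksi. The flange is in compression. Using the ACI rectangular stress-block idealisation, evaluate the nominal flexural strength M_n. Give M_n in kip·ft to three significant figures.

Tension: T = A_s f_y = 7.85 × 75 = 588.75 kips.
Try a within the flange: a = T/(0.85 f'_c b_f) = 588.75/(0.85 × 3 × 36) = 6.413 in.
a = 6.413 > h_f = 5.8 in: the block extends into the web. Split into flange-overhang and web parts.
C_f = 0.85 f'_c (b_f − b_w) h_f = 0.85 × 3 × (36 − 13) × 5.8 = 340.2 kips.
Remaining web compression depth: a_w = (T − C_f)/(0.85 f'_c b_w) = (588.75 − 340.2)/(0.85 × 3 × 13) = 7.498 in.
M_n = C_f(d − h_f/2) + (T − C_f)(d − a_w/2) = 340.2 × (32.7 − 2.9) + 248.55 × (32.7 − 3.749) = 10138.0 + 7195.8 = 17333.8 kip·in.
M_n = 17333.8/12 = 1444.48 kip·ft.

M_n ≈ 1440 kip·ft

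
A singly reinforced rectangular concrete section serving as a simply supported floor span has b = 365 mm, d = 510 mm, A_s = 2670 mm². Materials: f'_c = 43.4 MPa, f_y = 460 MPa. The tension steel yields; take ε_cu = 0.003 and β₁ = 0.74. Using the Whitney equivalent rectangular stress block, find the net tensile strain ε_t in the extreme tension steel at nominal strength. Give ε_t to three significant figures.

ε_t ≈ 0.00941

a = A_s f_y/(0.85 f'_c b) = 91.22 mm.
β₁ = 0.74, so c = a/β₁ = 91.22/0.74 = 123.27 mm.
From the linear strain diagram with ε_cu = 0.003: ε_t = 0.003 (d − c)/c = 0.003 × (510 − 123.27)/123.27 = 0.00941.
Since ε_t ≥ 0.005, the section is tension-controlled.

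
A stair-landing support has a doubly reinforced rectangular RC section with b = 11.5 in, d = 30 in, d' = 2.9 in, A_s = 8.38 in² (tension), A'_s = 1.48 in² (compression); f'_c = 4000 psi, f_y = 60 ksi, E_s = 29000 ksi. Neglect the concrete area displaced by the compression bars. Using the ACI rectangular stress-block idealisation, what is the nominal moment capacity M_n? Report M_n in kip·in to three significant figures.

Assume both steels yield.
a = (A_s − A'_s) f_y/(0.85 f'_c b) = (8.38 − 1.48) × 60/(0.85 × 4 × 11.5) = 10.588 in.
c = a/β₁ = 10.588/0.85 = 12.456 in; ε'_s = 0.003(c − d')/c = 0.0023 ≥ ε_y = 0.0021, so the compression steel yields.
M_n = (A_s − A'_s) f_y (d − a/2) + A'_s f_y (d − d') = 414 × (30 − 5.294) + 88.8 × (30 − 2.9) = 10228.3 + 2406.5 = 12634.8 kip·in.

M_n ≈ 12600 kip·in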